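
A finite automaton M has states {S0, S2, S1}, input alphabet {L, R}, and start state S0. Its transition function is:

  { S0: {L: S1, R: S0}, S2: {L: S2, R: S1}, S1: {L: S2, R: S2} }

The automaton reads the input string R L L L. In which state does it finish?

start at S0
read 'R': S0 → S0
read 'L': S0 → S1
read 'L': S1 → S2
read 'L': S2 → S2

S2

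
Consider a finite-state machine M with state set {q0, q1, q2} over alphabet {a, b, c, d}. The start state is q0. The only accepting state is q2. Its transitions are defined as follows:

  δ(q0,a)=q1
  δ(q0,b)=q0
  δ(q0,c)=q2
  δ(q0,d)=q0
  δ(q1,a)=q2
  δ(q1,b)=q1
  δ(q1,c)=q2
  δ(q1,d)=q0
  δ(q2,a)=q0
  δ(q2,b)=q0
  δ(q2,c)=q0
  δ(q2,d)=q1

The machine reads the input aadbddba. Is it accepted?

No

q0 → q1 → q2 → q1 → q1 → q0 → q0 → q0 → q1
End state q1 is not accepting.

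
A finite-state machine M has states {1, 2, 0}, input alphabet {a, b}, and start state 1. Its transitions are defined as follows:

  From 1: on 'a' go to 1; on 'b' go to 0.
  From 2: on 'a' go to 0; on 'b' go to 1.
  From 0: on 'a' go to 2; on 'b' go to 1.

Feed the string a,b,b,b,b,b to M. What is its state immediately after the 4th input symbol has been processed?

0

Trace: 1 -a-> 1 -b-> 0 -b-> 1 -b-> 0
After 4 symbols: 0.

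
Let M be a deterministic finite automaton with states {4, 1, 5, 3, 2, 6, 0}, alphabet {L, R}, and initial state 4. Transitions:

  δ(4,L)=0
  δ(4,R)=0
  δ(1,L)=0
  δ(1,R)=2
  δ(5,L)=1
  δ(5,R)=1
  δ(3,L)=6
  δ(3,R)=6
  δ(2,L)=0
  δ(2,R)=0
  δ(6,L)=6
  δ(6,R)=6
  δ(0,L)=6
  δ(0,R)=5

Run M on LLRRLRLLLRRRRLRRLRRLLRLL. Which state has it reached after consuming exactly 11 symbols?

6

Trace: 4 -L-> 0 -L-> 6 -R-> 6 -R-> 6 -L-> 6 -R-> 6 -L-> 6 -L-> 6 -L-> 6 -R-> 6 -R-> 6
After 11 symbols: 6.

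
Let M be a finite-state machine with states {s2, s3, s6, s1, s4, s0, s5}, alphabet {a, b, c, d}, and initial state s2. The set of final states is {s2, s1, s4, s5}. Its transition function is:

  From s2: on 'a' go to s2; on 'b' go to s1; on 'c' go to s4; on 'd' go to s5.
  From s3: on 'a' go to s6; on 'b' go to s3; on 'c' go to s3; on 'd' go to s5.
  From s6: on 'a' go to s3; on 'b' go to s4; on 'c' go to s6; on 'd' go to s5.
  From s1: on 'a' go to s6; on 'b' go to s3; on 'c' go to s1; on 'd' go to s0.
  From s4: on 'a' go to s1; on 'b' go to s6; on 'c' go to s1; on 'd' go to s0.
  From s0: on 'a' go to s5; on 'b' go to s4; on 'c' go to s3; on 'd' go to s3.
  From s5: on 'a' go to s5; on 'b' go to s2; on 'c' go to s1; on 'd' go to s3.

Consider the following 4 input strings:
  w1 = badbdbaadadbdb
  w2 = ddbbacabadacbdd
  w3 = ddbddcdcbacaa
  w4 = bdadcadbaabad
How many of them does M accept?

2

w1: s2 → s1 → s6 → s5 → s2 → s5 → s2 → s2 → s2 → s5 → s5 → s3 → s3 → s5 → s2  → end s2, accepted
w2: s2 → s5 → s3 → s3 → s3 → s6 → s6 → s3 → s3 → s6 → s5 → s5 → s1 → s3 → s5 → s3  → end s3, rejected
w3: s2 → s5 → s3 → s3 → s5 → s3 → s3 → s5 → s1 → s3 → s6 → s6 → s3 → s6  → end s6, rejected
w4: s2 → s1 → s0 → s5 → s3 → s3 → s6 → s5 → s2 → s2 → s2 → s1 → s6 → s5  → end s5, accepted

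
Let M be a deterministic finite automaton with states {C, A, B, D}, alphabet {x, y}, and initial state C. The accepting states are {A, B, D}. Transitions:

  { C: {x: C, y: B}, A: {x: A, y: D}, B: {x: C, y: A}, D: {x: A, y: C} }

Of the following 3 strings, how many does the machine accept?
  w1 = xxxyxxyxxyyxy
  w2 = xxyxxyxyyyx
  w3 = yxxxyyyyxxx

w1: C → C → C → C → B → C → C → B → C → C → B → A → A → D  → end D, accepted
w2: C → C → C → B → C → C → B → C → B → A → D → A  → end A, accepted
w3: C → B → C → C → C → B → A → D → C → C → C → C  → end C, rejected

2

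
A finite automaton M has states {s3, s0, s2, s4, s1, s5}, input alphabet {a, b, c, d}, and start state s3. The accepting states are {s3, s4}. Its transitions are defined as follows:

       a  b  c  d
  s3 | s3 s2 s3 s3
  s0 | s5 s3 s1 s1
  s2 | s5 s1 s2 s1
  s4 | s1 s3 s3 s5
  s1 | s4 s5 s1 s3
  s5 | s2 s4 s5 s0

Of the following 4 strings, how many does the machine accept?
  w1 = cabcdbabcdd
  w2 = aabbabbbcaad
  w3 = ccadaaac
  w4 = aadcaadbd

w1: Trace: s3 -c-> s3 -a-> s3 -b-> s2 -c-> s2 -d-> s1 -b-> s5 -a-> s2 -b-> s1 -c-> s1 -d-> s3 -d-> s3  → end s3, accepted
w2: Trace: s3 -a-> s3 -a-> s3 -b-> s2 -b-> s1 -a-> s4 -b-> s3 -b-> s2 -b-> s1 -c-> s1 -a-> s4 -a-> s1 -d-> s3  → end s3, accepted
w3: Trace: s3 -c-> s3 -c-> s3 -a-> s3 -d-> s3 -a-> s3 -a-> s3 -a-> s3 -c-> s3  → end s3, accepted
w4: Trace: s3 -a-> s3 -a-> s3 -d-> s3 -c-> s3 -a-> s3 -a-> s3 -d-> s3 -b-> s2 -d-> s1  → end s1, rejected

3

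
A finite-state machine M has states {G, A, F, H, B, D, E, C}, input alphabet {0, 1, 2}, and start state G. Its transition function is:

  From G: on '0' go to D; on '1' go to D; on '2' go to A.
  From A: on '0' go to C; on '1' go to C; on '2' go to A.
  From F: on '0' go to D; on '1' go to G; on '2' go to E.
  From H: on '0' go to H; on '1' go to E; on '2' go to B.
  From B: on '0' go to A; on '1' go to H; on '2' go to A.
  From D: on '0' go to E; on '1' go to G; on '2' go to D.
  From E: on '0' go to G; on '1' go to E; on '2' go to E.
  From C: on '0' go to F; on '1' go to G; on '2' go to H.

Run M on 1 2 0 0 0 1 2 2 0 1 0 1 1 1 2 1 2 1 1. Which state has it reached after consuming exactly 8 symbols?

A

G → D → D → E → G → D → G → A → A
After 8 symbols: A.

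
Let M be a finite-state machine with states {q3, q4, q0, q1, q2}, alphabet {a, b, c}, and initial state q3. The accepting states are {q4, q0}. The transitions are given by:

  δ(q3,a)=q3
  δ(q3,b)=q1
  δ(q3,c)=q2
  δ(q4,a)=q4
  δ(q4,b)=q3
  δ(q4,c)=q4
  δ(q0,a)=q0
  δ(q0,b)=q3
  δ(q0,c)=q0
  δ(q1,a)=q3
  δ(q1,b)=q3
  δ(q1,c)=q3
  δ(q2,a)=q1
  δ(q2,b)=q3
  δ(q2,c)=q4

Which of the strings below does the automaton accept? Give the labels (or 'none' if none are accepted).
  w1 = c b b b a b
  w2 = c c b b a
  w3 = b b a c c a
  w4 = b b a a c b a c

w3

w1:
  start at q3
  read 'c': q3 → q2
  read 'b': q2 → q3
  read 'b': q3 → q1
  read 'b': q1 → q3
  read 'a': q3 → q3
  read 'b': q3 → q1
  end q1, rejected
w2:
  start at q3
  read 'c': q3 → q2
  read 'c': q2 → q4
  read 'b': q4 → q3
  read 'b': q3 → q1
  read 'a': q1 → q3
  end q3, rejected
w3:
  start at q3
  read 'b': q3 → q1
  read 'b': q1 → q3
  read 'a': q3 → q3
  read 'c': q3 → q2
  read 'c': q2 → q4
  read 'a': q4 → q4
  end q4, accepted
w4:
  start at q3
  read 'b': q3 → q1
  read 'b': q1 → q3
  read 'a': q3 → q3
  read 'a': q3 → q3
  read 'c': q3 → q2
  read 'b': q2 → q3
  read 'a': q3 → q3
  read 'c': q3 → q2
  end q2, rejected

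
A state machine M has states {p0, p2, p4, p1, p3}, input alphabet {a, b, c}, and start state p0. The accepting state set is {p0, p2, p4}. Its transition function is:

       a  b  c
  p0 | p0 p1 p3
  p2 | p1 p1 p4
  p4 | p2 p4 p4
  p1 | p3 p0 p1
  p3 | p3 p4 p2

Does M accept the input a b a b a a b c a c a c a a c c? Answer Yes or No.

Yes

start at p0
read 'a': p0 → p0
read 'b': p0 → p1
read 'a': p1 → p3
read 'b': p3 → p4
read 'a': p4 → p2
read 'a': p2 → p1
read 'b': p1 → p0
read 'c': p0 → p3
read 'a': p3 → p3
read 'c': p3 → p2
read 'a': p2 → p1
read 'c': p1 → p1
read 'a': p1 → p3
read 'a': p3 → p3
read 'c': p3 → p2
read 'c': p2 → p4
End state p4 is accepting.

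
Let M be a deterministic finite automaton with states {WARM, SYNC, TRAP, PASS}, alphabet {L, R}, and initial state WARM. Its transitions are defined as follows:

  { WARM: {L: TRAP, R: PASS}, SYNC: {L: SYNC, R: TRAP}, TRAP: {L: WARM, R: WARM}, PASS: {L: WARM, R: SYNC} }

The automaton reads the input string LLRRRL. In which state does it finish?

Trace: WARM -L-> TRAP -L-> WARM -R-> PASS -R-> SYNC -R-> TRAP -L-> WARM

WARM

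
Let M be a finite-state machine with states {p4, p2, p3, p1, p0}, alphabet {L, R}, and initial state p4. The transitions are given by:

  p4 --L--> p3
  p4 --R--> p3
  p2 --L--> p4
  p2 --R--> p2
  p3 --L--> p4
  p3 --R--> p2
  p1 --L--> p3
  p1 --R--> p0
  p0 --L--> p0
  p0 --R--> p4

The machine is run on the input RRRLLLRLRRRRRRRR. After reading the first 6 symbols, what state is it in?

p4 → p3 → p2 → p2 → p4 → p3 → p4
After 6 symbols: p4.

p4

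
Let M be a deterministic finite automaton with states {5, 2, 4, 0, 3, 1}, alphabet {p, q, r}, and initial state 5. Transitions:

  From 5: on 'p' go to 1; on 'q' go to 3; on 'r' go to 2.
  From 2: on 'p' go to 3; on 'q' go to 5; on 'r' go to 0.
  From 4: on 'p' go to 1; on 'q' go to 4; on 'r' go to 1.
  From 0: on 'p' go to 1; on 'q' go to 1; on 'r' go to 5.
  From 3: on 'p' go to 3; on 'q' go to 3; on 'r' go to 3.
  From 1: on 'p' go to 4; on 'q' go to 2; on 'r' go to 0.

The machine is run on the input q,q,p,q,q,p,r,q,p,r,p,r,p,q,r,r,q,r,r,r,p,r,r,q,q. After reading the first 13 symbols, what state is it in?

5 → 3 → 3 → 3 → 3 → 3 → 3 → 3 → 3 → 3 → 3 → 3 → 3 → 3
After 13 symbols: 3.

3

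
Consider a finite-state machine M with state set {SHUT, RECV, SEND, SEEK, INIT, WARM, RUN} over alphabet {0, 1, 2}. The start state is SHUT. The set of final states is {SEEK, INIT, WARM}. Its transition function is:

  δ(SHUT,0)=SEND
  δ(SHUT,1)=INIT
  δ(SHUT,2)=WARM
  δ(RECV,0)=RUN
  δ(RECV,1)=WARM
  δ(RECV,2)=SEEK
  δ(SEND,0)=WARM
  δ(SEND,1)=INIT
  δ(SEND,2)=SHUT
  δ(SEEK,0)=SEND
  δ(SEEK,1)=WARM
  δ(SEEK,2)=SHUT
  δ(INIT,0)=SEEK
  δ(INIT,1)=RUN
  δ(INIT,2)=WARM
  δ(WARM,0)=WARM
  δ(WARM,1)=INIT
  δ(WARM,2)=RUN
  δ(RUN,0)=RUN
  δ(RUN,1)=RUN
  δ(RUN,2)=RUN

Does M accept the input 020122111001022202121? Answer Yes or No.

start at SHUT
read '0': SHUT → SEND
read '2': SEND → SHUT
read '0': SHUT → SEND
read '1': SEND → INIT
read '2': INIT → WARM
read '2': WARM → RUN
read '1': RUN → RUN
read '1': RUN → RUN
read '1': RUN → RUN
read '0': RUN → RUN
read '0': RUN → RUN
read '1': RUN → RUN
read '0': RUN → RUN
read '2': RUN → RUN
read '2': RUN → RUN
read '2': RUN → RUN
read '0': RUN → RUN
read '2': RUN → RUN
read '1': RUN → RUN
read '2': RUN → RUN
read '1': RUN → RUN
End state RUN is not accepting.

No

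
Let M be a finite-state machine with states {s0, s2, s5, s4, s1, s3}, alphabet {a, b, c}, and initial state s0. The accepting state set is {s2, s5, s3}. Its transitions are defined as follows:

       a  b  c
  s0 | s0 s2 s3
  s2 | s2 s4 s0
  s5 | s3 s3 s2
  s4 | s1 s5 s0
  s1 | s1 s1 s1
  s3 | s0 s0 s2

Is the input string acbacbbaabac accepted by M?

s0 → s0 → s3 → s0 → s0 → s3 → s0 → s2 → s2 → s2 → s4 → s1 → s1
End state s1 is not accepting.

No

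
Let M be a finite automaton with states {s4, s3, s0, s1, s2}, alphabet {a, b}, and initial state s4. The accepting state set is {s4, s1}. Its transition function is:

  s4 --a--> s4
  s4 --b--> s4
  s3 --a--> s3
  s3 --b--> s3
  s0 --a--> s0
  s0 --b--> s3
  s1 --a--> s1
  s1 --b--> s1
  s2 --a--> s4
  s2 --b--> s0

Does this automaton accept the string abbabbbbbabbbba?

start at s4
read 'a': s4 → s4
read 'b': s4 → s4
read 'b': s4 → s4
read 'a': s4 → s4
read 'b': s4 → s4
read 'b': s4 → s4
read 'b': s4 → s4
read 'b': s4 → s4
read 'b': s4 → s4
read 'a': s4 → s4
read 'b': s4 → s4
read 'b': s4 → s4
read 'b': s4 → s4
read 'b': s4 → s4
read 'a': s4 → s4
End state s4 is accepting.

Yes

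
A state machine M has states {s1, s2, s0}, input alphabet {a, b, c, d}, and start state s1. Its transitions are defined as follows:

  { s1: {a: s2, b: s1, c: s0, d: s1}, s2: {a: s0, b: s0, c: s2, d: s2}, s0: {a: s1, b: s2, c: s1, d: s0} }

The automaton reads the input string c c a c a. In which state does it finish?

Trace: s1 -c-> s0 -c-> s1 -a-> s2 -c-> s2 -a-> s0

s0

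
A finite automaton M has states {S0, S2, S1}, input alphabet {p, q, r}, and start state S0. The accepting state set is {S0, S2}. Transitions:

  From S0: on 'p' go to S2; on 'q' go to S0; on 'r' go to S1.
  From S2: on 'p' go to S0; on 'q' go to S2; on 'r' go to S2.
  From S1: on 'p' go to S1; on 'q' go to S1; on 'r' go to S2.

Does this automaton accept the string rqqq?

No

S0 → S1 → S1 → S1 → S1
End state S1 is not accepting.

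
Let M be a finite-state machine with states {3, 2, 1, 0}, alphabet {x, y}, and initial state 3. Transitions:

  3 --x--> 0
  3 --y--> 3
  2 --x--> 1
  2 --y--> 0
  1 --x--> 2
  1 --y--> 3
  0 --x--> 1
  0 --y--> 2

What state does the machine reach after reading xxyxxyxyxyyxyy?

Trace: 3 -x-> 0 -x-> 1 -y-> 3 -x-> 0 -x-> 1 -y-> 3 -x-> 0 -y-> 2 -x-> 1 -y-> 3 -y-> 3 -x-> 0 -y-> 2 -y-> 0

0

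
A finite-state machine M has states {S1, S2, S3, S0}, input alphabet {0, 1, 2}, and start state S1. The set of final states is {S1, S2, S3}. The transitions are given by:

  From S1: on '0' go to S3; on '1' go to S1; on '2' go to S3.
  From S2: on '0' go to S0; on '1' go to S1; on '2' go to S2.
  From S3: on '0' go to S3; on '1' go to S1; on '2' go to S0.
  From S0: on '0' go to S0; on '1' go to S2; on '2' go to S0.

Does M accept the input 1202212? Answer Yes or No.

Trace: S1 -1-> S1 -2-> S3 -0-> S3 -2-> S0 -2-> S0 -1-> S2 -2-> S2
End state S2 is accepting.

Yes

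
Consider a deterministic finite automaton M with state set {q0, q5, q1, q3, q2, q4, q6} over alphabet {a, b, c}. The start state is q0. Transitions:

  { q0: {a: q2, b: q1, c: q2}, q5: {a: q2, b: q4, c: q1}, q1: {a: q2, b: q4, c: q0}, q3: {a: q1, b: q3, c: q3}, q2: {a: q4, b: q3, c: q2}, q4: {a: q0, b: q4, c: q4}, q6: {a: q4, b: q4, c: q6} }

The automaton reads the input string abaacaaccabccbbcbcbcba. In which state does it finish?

q0

start at q0
read 'a': q0 → q2
read 'b': q2 → q3
read 'a': q3 → q1
read 'a': q1 → q2
read 'c': q2 → q2
read 'a': q2 → q4
read 'a': q4 → q0
read 'c': q0 → q2
read 'c': q2 → q2
read 'a': q2 → q4
read 'b': q4 → q4
read 'c': q4 → q4
read 'c': q4 → q4
read 'b': q4 → q4
read 'b': q4 → q4
read 'c': q4 → q4
read 'b': q4 → q4
read 'c': q4 → q4
read 'b': q4 → q4
read 'c': q4 → q4
read 'b': q4 → q4
read 'a': q4 → q0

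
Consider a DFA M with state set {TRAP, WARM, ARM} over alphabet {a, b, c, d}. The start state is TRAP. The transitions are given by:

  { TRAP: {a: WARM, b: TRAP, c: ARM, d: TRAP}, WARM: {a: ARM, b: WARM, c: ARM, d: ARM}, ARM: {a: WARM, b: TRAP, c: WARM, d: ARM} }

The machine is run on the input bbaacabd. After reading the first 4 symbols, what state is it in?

Trace: TRAP -b-> TRAP -b-> TRAP -a-> WARM -a-> ARM
After 4 symbols: ARM.

ARM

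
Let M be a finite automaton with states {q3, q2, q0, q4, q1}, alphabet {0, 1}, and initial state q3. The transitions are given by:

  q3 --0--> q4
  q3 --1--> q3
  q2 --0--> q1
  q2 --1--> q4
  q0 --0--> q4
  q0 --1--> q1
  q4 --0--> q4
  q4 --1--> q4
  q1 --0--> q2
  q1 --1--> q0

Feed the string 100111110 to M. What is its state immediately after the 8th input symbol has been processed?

q3 → q3 → q4 → q4 → q4 → q4 → q4 → q4 → q4
After 8 symbols: q4.

q4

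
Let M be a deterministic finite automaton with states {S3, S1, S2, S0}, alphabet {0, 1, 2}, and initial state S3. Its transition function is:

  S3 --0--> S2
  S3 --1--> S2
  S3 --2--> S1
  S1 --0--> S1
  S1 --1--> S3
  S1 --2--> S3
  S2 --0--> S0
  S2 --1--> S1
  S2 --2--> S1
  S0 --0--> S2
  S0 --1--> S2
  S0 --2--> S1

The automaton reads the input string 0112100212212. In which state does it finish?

S1

Trace: S3 -0-> S2 -1-> S1 -1-> S3 -2-> S1 -1-> S3 -0-> S2 -0-> S0 -2-> S1 -1-> S3 -2-> S1 -2-> S3 -1-> S2 -2-> S1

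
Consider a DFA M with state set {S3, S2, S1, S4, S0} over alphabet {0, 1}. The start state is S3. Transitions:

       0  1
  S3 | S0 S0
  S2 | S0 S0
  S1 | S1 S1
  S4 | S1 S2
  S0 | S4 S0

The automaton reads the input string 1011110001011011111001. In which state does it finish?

S1

Trace: S3 -1-> S0 -0-> S4 -1-> S2 -1-> S0 -1-> S0 -1-> S0 -0-> S4 -0-> S1 -0-> S1 -1-> S1 -0-> S1 -1-> S1 -1-> S1 -0-> S1 -1-> S1 -1-> S1 -1-> S1 -1-> S1 -1-> S1 -0-> S1 -0-> S1 -1-> S1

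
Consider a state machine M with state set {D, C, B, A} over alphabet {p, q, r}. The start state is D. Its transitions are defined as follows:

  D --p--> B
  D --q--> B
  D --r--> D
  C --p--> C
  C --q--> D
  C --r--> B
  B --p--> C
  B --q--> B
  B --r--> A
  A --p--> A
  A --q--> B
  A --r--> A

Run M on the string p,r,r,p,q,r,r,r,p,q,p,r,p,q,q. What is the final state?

B

D → B → A → A → A → B → A → A → A → A → B → C → B → C → D → B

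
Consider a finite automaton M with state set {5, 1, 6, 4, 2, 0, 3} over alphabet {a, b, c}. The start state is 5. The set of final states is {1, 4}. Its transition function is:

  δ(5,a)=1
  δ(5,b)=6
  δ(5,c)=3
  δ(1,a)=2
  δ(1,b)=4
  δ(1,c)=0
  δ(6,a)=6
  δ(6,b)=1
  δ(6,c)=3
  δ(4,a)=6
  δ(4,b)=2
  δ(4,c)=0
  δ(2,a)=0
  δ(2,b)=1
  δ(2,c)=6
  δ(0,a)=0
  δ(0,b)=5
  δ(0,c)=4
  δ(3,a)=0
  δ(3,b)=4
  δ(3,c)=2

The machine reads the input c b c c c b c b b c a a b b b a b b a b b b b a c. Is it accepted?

Trace: 5 -c-> 3 -b-> 4 -c-> 0 -c-> 4 -c-> 0 -b-> 5 -c-> 3 -b-> 4 -b-> 2 -c-> 6 -a-> 6 -a-> 6 -b-> 1 -b-> 4 -b-> 2 -a-> 0 -b-> 5 -b-> 6 -a-> 6 -b-> 1 -b-> 4 -b-> 2 -b-> 1 -a-> 2 -c-> 6
End state 6 is not accepting.

No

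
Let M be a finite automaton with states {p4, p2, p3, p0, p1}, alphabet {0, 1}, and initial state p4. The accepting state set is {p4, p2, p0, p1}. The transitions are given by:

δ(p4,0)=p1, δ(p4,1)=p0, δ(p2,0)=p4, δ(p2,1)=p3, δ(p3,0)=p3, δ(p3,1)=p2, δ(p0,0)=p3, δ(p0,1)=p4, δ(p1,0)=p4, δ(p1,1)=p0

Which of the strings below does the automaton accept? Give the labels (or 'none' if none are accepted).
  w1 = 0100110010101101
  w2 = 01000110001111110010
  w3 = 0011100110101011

w1: Trace: p4 -0-> p1 -1-> p0 -0-> p3 -0-> p3 -1-> p2 -1-> p3 -0-> p3 -0-> p3 -1-> p2 -0-> p4 -1-> p0 -0-> p3 -1-> p2 -1-> p3 -0-> p3 -1-> p2  → end p2, accepted
w2: Trace: p4 -0-> p1 -1-> p0 -0-> p3 -0-> p3 -0-> p3 -1-> p2 -1-> p3 -0-> p3 -0-> p3 -0-> p3 -1-> p2 -1-> p3 -1-> p2 -1-> p3 -1-> p2 -1-> p3 -0-> p3 -0-> p3 -1-> p2 -0-> p4  → end p4, accepted
w3: Trace: p4 -0-> p1 -0-> p4 -1-> p0 -1-> p4 -1-> p0 -0-> p3 -0-> p3 -1-> p2 -1-> p3 -0-> p3 -1-> p2 -0-> p4 -1-> p0 -0-> p3 -1-> p2 -1-> p3  → end p3, rejected

w1, w2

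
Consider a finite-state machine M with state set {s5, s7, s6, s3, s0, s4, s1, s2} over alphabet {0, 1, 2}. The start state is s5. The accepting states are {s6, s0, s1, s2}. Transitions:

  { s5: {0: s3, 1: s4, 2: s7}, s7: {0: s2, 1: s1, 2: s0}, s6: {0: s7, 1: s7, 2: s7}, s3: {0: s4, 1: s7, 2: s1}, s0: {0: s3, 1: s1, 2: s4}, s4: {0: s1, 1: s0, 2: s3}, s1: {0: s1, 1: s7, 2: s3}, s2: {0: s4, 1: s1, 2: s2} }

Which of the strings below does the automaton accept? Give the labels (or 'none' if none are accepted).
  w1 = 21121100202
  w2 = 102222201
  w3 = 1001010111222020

w1:
  start at s5
  read '2': s5 → s7
  read '1': s7 → s1
  read '1': s1 → s7
  read '2': s7 → s0
  read '1': s0 → s1
  read '1': s1 → s7
  read '0': s7 → s2
  read '0': s2 → s4
  read '2': s4 → s3
  read '0': s3 → s4
  read '2': s4 → s3
  end s3, rejected
w2:
  start at s5
  read '1': s5 → s4
  read '0': s4 → s1
  read '2': s1 → s3
  read '2': s3 → s1
  read '2': s1 → s3
  read '2': s3 → s1
  read '2': s1 → s3
  read '0': s3 → s4
  read '1': s4 → s0
  end s0, accepted
w3:
  start at s5
  read '1': s5 → s4
  read '0': s4 → s1
  read '0': s1 → s1
  read '1': s1 → s7
  read '0': s7 → s2
  read '1': s2 → s1
  read '0': s1 → s1
  read '1': s1 → s7
  read '1': s7 → s1
  read '1': s1 → s7
  read '2': s7 → s0
  read '2': s0 → s4
  read '2': s4 → s3
  read '0': s3 → s4
  read '2': s4 → s3
  read '0': s3 → s4
  end s4, rejected

w2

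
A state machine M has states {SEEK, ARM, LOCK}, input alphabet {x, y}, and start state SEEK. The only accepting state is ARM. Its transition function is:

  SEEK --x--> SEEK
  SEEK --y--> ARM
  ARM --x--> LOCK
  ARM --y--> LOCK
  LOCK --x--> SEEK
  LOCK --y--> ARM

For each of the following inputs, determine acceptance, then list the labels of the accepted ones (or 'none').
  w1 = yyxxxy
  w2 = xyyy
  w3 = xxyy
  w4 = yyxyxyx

w1: Trace: SEEK -y-> ARM -y-> LOCK -x-> SEEK -x-> SEEK -x-> SEEK -y-> ARM  → end ARM, accepted
w2: Trace: SEEK -x-> SEEK -y-> ARM -y-> LOCK -y-> ARM  → end ARM, accepted
w3: Trace: SEEK -x-> SEEK -x-> SEEK -y-> ARM -y-> LOCK  → end LOCK, rejected
w4: Trace: SEEK -y-> ARM -y-> LOCK -x-> SEEK -y-> ARM -x-> LOCK -y-> ARM -x-> LOCK  → end LOCK, rejected

w1, w2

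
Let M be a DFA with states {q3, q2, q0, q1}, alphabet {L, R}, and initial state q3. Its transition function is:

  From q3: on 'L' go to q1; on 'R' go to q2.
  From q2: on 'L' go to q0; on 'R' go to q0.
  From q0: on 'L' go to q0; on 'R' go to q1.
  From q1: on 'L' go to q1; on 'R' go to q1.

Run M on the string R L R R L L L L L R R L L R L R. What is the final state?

q1

Trace: q3 -R-> q2 -L-> q0 -R-> q1 -R-> q1 -L-> q1 -L-> q1 -L-> q1 -L-> q1 -L-> q1 -R-> q1 -R-> q1 -L-> q1 -L-> q1 -R-> q1 -L-> q1 -R-> q1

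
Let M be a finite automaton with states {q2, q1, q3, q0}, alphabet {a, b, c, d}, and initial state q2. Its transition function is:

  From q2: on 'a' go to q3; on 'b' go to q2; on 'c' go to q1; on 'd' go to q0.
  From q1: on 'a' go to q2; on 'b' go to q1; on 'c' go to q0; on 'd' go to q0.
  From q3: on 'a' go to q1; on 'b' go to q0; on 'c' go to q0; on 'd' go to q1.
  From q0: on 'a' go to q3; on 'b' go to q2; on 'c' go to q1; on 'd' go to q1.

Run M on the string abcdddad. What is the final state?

start at q2
read 'a': q2 → q3
read 'b': q3 → q0
read 'c': q0 → q1
read 'd': q1 → q0
read 'd': q0 → q1
read 'd': q1 → q0
read 'a': q0 → q3
read 'd': q3 → q1

q1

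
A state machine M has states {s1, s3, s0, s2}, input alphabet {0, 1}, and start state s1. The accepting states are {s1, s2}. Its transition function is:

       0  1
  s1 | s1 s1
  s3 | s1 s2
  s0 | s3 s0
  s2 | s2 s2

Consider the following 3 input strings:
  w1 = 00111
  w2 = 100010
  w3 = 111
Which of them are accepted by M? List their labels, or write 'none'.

w1: s1 → s1 → s1 → s1 → s1 → s1  → end s1, accepted
w2: s1 → s1 → s1 → s1 → s1 → s1 → s1  → end s1, accepted
w3: s1 → s1 → s1 → s1  → end s1, accepted

w1, w2, w3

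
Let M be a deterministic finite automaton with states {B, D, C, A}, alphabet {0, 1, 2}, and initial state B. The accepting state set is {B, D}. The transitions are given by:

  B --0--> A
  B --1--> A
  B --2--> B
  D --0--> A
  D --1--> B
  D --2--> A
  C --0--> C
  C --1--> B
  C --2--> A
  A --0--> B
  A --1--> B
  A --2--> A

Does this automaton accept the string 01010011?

Yes

B → A → B → A → B → A → B → A → B
End state B is accepting.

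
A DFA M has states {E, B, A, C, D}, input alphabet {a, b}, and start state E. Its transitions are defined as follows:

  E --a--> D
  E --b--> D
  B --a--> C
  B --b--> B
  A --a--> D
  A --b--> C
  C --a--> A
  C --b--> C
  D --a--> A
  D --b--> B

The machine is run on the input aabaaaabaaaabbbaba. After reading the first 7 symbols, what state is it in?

D

E → D → A → C → A → D → A → D
After 7 symbols: D.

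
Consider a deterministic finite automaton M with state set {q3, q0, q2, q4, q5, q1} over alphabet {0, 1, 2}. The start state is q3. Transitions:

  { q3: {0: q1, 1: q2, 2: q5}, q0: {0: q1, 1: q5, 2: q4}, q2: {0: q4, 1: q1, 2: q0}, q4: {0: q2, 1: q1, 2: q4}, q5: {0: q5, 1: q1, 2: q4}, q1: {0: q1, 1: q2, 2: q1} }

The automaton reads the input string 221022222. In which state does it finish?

start at q3
read '2': q3 → q5
read '2': q5 → q4
read '1': q4 → q1
read '0': q1 → q1
read '2': q1 → q1
read '2': q1 → q1
read '2': q1 → q1
read '2': q1 → q1
read '2': q1 → q1

q1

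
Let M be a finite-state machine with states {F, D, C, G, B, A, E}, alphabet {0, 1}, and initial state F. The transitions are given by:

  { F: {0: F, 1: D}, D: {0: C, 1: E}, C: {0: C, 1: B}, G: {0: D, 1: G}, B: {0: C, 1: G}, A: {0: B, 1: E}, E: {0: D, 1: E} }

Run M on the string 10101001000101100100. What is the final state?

start at F
read '1': F → D
read '0': D → C
read '1': C → B
read '0': B → C
read '1': C → B
read '0': B → C
read '0': C → C
read '1': C → B
read '0': B → C
read '0': C → C
read '0': C → C
read '1': C → B
read '0': B → C
read '1': C → B
read '1': B → G
read '0': G → D
read '0': D → C
read '1': C → B
read '0': B → C
read '0': C → C

C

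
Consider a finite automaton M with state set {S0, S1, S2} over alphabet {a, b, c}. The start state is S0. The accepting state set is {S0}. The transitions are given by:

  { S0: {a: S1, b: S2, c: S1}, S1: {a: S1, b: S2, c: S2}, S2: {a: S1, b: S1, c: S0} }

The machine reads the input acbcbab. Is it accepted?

No

Trace: S0 -a-> S1 -c-> S2 -b-> S1 -c-> S2 -b-> S1 -a-> S1 -b-> S2
End state S2 is not accepting.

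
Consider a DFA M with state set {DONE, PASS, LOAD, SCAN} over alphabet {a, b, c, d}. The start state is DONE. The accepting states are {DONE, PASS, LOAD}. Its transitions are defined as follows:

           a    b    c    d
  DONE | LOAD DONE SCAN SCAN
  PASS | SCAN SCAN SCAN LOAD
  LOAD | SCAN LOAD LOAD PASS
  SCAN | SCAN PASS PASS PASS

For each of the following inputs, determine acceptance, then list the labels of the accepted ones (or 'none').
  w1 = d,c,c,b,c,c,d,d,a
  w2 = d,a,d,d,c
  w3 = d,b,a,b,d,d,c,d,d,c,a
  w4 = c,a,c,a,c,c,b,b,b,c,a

w2

w1: Trace: DONE -d-> SCAN -c-> PASS -c-> SCAN -b-> PASS -c-> SCAN -c-> PASS -d-> LOAD -d-> PASS -a-> SCAN  → end SCAN, rejected
w2: Trace: DONE -d-> SCAN -a-> SCAN -d-> PASS -d-> LOAD -c-> LOAD  → end LOAD, accepted
w3: Trace: DONE -d-> SCAN -b-> PASS -a-> SCAN -b-> PASS -d-> LOAD -d-> PASS -c-> SCAN -d-> PASS -d-> LOAD -c-> LOAD -a-> SCAN  → end SCAN, rejected
w4: Trace: DONE -c-> SCAN -a-> SCAN -c-> PASS -a-> SCAN -c-> PASS -c-> SCAN -b-> PASS -b-> SCAN -b-> PASS -c-> SCAN -a-> SCAN  → end SCAN, rejected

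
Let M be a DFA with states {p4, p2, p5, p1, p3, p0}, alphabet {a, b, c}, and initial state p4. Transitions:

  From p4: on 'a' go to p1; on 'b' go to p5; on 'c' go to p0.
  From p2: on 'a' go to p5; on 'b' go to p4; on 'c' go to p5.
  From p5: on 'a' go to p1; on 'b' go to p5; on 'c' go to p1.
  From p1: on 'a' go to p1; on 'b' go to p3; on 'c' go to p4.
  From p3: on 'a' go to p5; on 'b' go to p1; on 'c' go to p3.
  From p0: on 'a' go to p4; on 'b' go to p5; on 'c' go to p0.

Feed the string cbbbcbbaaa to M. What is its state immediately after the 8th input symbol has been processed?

p4 → p0 → p5 → p5 → p5 → p1 → p3 → p1 → p1
After 8 symbols: p1.

p1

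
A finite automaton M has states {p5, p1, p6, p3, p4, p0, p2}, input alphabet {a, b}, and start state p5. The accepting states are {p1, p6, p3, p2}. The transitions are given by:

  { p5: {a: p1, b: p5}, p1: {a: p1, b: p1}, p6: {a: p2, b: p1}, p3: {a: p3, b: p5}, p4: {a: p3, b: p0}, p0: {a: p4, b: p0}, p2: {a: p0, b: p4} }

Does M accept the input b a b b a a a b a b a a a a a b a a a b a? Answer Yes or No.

Yes

p5 → p5 → p1 → p1 → p1 → p1 → p1 → p1 → p1 → p1 → p1 → p1 → p1 → p1 → p1 → p1 → p1 → p1 → p1 → p1 → p1 → p1
End state p1 is accepting.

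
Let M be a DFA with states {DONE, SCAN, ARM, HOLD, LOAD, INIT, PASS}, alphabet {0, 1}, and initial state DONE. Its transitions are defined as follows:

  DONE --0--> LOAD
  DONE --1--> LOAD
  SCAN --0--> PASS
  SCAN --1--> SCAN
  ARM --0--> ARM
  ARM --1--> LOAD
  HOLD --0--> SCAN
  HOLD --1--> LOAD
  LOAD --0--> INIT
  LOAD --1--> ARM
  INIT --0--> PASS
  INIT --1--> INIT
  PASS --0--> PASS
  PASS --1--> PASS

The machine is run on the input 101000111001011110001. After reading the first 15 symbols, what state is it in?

start at DONE
read '1': DONE → LOAD
read '0': LOAD → INIT
read '1': INIT → INIT
read '0': INIT → PASS
read '0': PASS → PASS
read '0': PASS → PASS
read '1': PASS → PASS
read '1': PASS → PASS
read '1': PASS → PASS
read '0': PASS → PASS
read '0': PASS → PASS
read '1': PASS → PASS
read '0': PASS → PASS
read '1': PASS → PASS
read '1': PASS → PASS
After 15 symbols: PASS.

PASS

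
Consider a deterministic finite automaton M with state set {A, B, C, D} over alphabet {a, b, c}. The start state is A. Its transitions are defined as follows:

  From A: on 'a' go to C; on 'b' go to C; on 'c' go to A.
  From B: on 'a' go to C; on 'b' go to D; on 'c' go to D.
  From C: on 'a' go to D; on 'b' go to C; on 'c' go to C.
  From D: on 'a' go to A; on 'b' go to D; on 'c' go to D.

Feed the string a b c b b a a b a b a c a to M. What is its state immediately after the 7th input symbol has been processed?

A

start at A
read 'a': A → C
read 'b': C → C
read 'c': C → C
read 'b': C → C
read 'b': C → C
read 'a': C → D
read 'a': D → A
After 7 symbols: A.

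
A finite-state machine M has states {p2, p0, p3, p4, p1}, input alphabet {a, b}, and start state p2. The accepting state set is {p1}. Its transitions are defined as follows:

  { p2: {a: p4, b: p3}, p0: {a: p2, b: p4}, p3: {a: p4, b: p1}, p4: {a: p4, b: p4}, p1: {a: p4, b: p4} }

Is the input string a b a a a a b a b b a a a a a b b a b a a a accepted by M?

No

Trace: p2 -a-> p4 -b-> p4 -a-> p4 -a-> p4 -a-> p4 -a-> p4 -b-> p4 -a-> p4 -b-> p4 -b-> p4 -a-> p4 -a-> p4 -a-> p4 -a-> p4 -a-> p4 -b-> p4 -b-> p4 -a-> p4 -b-> p4 -a-> p4 -a-> p4 -a-> p4
End state p4 is not accepting.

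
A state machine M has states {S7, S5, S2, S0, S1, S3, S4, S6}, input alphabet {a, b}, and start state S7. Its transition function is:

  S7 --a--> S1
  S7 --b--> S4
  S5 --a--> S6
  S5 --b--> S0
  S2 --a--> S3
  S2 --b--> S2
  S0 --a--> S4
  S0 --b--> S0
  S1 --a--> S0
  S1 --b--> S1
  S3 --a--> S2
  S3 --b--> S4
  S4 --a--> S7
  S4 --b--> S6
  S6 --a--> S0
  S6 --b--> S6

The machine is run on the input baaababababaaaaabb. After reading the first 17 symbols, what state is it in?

start at S7
read 'b': S7 → S4
read 'a': S4 → S7
read 'a': S7 → S1
read 'a': S1 → S0
read 'b': S0 → S0
read 'a': S0 → S4
read 'b': S4 → S6
read 'a': S6 → S0
read 'b': S0 → S0
read 'a': S0 → S4
read 'b': S4 → S6
read 'a': S6 → S0
read 'a': S0 → S4
read 'a': S4 → S7
read 'a': S7 → S1
read 'a': S1 → S0
read 'b': S0 → S0
After 17 symbols: S0.

S0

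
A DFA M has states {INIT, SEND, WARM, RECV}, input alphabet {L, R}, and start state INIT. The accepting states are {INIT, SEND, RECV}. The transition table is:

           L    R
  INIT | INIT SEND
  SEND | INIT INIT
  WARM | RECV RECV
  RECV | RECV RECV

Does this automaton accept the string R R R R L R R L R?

Yes

INIT → SEND → INIT → SEND → INIT → INIT → SEND → INIT → INIT → SEND
End state SEND is accepting.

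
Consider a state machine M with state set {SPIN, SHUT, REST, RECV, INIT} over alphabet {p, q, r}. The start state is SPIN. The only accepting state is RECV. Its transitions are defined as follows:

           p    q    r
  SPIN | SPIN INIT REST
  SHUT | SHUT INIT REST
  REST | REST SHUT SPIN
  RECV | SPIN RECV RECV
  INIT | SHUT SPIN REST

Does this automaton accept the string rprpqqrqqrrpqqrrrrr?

Trace: SPIN -r-> REST -p-> REST -r-> SPIN -p-> SPIN -q-> INIT -q-> SPIN -r-> REST -q-> SHUT -q-> INIT -r-> REST -r-> SPIN -p-> SPIN -q-> INIT -q-> SPIN -r-> REST -r-> SPIN -r-> REST -r-> SPIN -r-> REST
End state REST is not accepting.

No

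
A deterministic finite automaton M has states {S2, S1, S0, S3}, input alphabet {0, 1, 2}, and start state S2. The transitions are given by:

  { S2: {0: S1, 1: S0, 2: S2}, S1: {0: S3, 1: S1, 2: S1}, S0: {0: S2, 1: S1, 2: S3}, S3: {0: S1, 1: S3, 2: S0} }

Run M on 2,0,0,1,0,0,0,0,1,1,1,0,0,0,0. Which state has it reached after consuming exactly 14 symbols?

S1

S2 → S2 → S1 → S3 → S3 → S1 → S3 → S1 → S3 → S3 → S3 → S3 → S1 → S3 → S1
After 14 symbols: S1.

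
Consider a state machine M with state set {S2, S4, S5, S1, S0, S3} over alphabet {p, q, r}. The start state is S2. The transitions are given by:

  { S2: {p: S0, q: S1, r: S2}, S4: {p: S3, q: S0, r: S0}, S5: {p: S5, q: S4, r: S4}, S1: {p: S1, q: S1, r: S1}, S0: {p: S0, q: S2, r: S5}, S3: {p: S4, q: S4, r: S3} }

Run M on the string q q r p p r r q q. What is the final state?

S1

S2 → S1 → S1 → S1 → S1 → S1 → S1 → S1 → S1 → S1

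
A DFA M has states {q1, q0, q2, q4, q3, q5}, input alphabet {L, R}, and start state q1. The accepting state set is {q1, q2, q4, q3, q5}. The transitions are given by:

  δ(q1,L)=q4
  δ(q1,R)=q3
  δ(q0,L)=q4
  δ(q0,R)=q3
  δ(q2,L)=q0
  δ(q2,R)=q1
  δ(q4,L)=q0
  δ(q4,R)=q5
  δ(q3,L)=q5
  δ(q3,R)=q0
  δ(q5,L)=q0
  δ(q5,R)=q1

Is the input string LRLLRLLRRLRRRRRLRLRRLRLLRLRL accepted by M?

Yes

start at q1
read 'L': q1 → q4
read 'R': q4 → q5
read 'L': q5 → q0
read 'L': q0 → q4
read 'R': q4 → q5
read 'L': q5 → q0
read 'L': q0 → q4
read 'R': q4 → q5
read 'R': q5 → q1
read 'L': q1 → q4
read 'R': q4 → q5
read 'R': q5 → q1
read 'R': q1 → q3
read 'R': q3 → q0
read 'R': q0 → q3
read 'L': q3 → q5
read 'R': q5 → q1
read 'L': q1 → q4
read 'R': q4 → q5
read 'R': q5 → q1
read 'L': q1 → q4
read 'R': q4 → q5
read 'L': q5 → q0
read 'L': q0 → q4
read 'R': q4 → q5
read 'L': q5 → q0
read 'R': q0 → q3
read 'L': q3 → q5
End state q5 is accepting.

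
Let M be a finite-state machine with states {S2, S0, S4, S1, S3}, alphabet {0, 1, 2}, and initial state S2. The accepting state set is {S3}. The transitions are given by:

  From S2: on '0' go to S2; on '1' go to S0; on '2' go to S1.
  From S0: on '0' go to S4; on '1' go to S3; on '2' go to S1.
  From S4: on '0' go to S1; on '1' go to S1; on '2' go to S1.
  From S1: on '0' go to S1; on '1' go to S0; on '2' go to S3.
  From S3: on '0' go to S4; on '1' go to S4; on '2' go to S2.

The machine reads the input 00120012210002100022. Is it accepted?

No

S2 → S2 → S2 → S0 → S1 → S1 → S1 → S0 → S1 → S3 → S4 → S1 → S1 → S1 → S3 → S4 → S1 → S1 → S1 → S3 → S2
End state S2 is not accepting.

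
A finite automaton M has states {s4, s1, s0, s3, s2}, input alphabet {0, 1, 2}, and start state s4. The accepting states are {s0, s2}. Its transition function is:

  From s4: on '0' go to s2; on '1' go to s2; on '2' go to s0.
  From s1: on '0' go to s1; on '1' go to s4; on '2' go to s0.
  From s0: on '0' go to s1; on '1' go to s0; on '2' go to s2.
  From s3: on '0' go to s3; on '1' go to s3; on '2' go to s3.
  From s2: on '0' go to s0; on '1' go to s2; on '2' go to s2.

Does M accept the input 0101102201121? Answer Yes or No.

start at s4
read '0': s4 → s2
read '1': s2 → s2
read '0': s2 → s0
read '1': s0 → s0
read '1': s0 → s0
read '0': s0 → s1
read '2': s1 → s0
read '2': s0 → s2
read '0': s2 → s0
read '1': s0 → s0
read '1': s0 → s0
read '2': s0 → s2
read '1': s2 → s2
End state s2 is accepting.

Yes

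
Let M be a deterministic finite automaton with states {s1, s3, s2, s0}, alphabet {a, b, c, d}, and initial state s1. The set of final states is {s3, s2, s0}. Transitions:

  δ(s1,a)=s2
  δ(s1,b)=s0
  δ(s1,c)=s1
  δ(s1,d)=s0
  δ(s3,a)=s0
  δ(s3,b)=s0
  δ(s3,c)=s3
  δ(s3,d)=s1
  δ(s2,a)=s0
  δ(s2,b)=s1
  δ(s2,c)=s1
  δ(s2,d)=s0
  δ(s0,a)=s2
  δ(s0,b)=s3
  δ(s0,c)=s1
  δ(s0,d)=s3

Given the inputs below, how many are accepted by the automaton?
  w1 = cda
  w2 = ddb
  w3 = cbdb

w1:
  start at s1
  read 'c': s1 → s1
  read 'd': s1 → s0
  read 'a': s0 → s2
  end s2, accepted
w2:
  start at s1
  read 'd': s1 → s0
  read 'd': s0 → s3
  read 'b': s3 → s0
  end s0, accepted
w3:
  start at s1
  read 'c': s1 → s1
  read 'b': s1 → s0
  read 'd': s0 → s3
  read 'b': s3 → s0
  end s0, accepted

3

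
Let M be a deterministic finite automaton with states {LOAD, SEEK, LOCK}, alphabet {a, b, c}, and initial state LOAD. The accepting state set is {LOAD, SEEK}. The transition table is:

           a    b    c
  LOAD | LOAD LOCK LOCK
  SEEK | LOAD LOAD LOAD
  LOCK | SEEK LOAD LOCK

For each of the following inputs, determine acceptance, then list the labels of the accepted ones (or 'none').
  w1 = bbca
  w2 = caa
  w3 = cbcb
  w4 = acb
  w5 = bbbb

w1, w2, w3, w4, w5

w1:
  start at LOAD
  read 'b': LOAD → LOCK
  read 'b': LOCK → LOAD
  read 'c': LOAD → LOCK
  read 'a': LOCK → SEEK
  end SEEK, accepted
w2:
  start at LOAD
  read 'c': LOAD → LOCK
  read 'a': LOCK → SEEK
  read 'a': SEEK → LOAD
  end LOAD, accepted
w3:
  start at LOAD
  read 'c': LOAD → LOCK
  read 'b': LOCK → LOAD
  read 'c': LOAD → LOCK
  read 'b': LOCK → LOAD
  end LOAD, accepted
w4:
  start at LOAD
  read 'a': LOAD → LOAD
  read 'c': LOAD → LOCK
  read 'b': LOCK → LOAD
  end LOAD, accepted
w5:
  start at LOAD
  read 'b': LOAD → LOCK
  read 'b': LOCK → LOAD
  read 'b': LOAD → LOCK
  read 'b': LOCK → LOAD
  end LOAD, accepted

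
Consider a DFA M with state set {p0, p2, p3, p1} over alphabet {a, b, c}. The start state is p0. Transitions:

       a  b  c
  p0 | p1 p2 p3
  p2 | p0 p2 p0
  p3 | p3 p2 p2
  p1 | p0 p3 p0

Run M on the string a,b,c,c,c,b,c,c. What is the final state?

p3

start at p0
read 'a': p0 → p1
read 'b': p1 → p3
read 'c': p3 → p2
read 'c': p2 → p0
read 'c': p0 → p3
read 'b': p3 → p2
read 'c': p2 → p0
read 'c': p0 → p3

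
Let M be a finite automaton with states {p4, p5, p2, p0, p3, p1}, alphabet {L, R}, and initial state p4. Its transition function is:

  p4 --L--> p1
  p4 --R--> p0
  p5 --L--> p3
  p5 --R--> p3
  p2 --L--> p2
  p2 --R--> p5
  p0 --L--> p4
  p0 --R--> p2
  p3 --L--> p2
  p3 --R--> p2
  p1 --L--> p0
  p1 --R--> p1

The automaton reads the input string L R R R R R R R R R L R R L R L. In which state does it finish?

Trace: p4 -L-> p1 -R-> p1 -R-> p1 -R-> p1 -R-> p1 -R-> p1 -R-> p1 -R-> p1 -R-> p1 -R-> p1 -L-> p0 -R-> p2 -R-> p5 -L-> p3 -R-> p2 -L-> p2

p2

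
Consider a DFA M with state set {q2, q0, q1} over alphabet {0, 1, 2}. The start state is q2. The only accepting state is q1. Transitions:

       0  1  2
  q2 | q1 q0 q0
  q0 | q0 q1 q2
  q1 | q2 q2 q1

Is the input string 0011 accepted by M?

Yes

start at q2
read '0': q2 → q1
read '0': q1 → q2
read '1': q2 → q0
read '1': q0 → q1
End state q1 is accepting.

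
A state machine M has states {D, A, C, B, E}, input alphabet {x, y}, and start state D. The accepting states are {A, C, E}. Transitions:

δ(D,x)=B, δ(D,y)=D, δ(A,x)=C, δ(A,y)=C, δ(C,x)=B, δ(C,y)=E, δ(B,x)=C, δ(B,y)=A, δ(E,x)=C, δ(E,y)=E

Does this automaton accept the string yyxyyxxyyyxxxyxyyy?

start at D
read 'y': D → D
read 'y': D → D
read 'x': D → B
read 'y': B → A
read 'y': A → C
read 'x': C → B
read 'x': B → C
read 'y': C → E
read 'y': E → E
read 'y': E → E
read 'x': E → C
read 'x': C → B
read 'x': B → C
read 'y': C → E
read 'x': E → C
read 'y': C → E
read 'y': E → E
read 'y': E → E
End state E is accepting.

Yes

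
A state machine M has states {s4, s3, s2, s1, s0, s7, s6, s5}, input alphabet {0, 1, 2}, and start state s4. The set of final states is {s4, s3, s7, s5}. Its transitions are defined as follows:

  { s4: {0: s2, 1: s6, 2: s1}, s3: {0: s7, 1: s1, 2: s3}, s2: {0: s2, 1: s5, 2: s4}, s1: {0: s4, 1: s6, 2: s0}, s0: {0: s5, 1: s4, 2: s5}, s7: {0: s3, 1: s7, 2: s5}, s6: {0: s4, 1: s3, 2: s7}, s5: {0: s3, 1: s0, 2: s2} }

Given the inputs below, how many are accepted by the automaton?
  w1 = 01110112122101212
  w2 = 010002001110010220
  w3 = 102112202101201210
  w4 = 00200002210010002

w1:
  start at s4
  read '0': s4 → s2
  read '1': s2 → s5
  read '1': s5 → s0
  read '1': s0 → s4
  read '0': s4 → s2
  read '1': s2 → s5
  read '1': s5 → s0
  read '2': s0 → s5
  read '1': s5 → s0
  read '2': s0 → s5
  read '2': s5 → s2
  read '1': s2 → s5
  read '0': s5 → s3
  read '1': s3 → s1
  read '2': s1 → s0
  read '1': s0 → s4
  read '2': s4 → s1
  end s1, rejected
w2:
  start at s4
  read '0': s4 → s2
  read '1': s2 → s5
  read '0': s5 → s3
  read '0': s3 → s7
  read '0': s7 → s3
  read '2': s3 → s3
  read '0': s3 → s7
  read '0': s7 → s3
  read '1': s3 → s1
  read '1': s1 → s6
  read '1': s6 → s3
  read '0': s3 → s7
  read '0': s7 → s3
  read '1': s3 → s1
  read '0': s1 → s4
  read '2': s4 → s1
  read '2': s1 → s0
  read '0': s0 → s5
  end s5, accepted
w3:
  start at s4
  read '1': s4 → s6
  read '0': s6 → s4
  read '2': s4 → s1
  read '1': s1 → s6
  read '1': s6 → s3
  read '2': s3 → s3
  read '2': s3 → s3
  read '0': s3 → s7
  read '2': s7 → s5
  read '1': s5 → s0
  read '0': s0 → s5
  read '1': s5 → s0
  read '2': s0 → s5
  read '0': s5 → s3
  read '1': s3 → s1
  read '2': s1 → s0
  read '1': s0 → s4
  read '0': s4 → s2
  end s2, rejected
w4:
  start at s4
  read '0': s4 → s2
  read '0': s2 → s2
  read '2': s2 → s4
  read '0': s4 → s2
  read '0': s2 → s2
  read '0': s2 → s2
  read '0': s2 → s2
  read '2': s2 → s4
  read '2': s4 → s1
  read '1': s1 → s6
  read '0': s6 → s4
  read '0': s4 → s2
  read '1': s2 → s5
  read '0': s5 → s3
  read '0': s3 → s7
  read '0': s7 → s3
  read '2': s3 → s3
  end s3, accepted

2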